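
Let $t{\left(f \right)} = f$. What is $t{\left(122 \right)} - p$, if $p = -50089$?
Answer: $50211$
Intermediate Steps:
$t{\left(122 \right)} - p = 122 - -50089 = 122 + 50089 = 50211$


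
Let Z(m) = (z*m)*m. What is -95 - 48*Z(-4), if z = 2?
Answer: -1631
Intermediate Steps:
Z(m) = 2*m² (Z(m) = (2*m)*m = 2*m²)
-95 - 48*Z(-4) = -95 - 96*(-4)² = -95 - 96*16 = -95 - 48*32 = -95 - 1536 = -1631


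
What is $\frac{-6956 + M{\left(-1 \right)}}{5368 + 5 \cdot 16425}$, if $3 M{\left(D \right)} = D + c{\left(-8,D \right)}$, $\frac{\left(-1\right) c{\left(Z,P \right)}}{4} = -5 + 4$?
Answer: $- \frac{6955}{87493} \approx -0.079492$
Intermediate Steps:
$c{\left(Z,P \right)} = 4$ ($c{\left(Z,P \right)} = - 4 \left(-5 + 4\right) = \left(-4\right) \left(-1\right) = 4$)
$M{\left(D \right)} = \frac{4}{3} + \frac{D}{3}$ ($M{\left(D \right)} = \frac{D + 4}{3} = \frac{4 + D}{3} = \frac{4}{3} + \frac{D}{3}$)
$\frac{-6956 + M{\left(-1 \right)}}{5368 + 5 \cdot 16425} = \frac{-6956 + \left(\frac{4}{3} + \frac{1}{3} \left(-1\right)\right)}{5368 + 5 \cdot 16425} = \frac{-6956 + \left(\frac{4}{3} - \frac{1}{3}\right)}{5368 + 82125} = \frac{-6956 + 1}{87493} = \left(-6955\right) \frac{1}{87493} = - \frac{6955}{87493}$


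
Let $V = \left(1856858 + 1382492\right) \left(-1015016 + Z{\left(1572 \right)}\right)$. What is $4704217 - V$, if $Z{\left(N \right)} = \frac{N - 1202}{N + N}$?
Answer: $\frac{2584365172440287}{786} \approx 3.288 \cdot 10^{12}$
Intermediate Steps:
$Z{\left(N \right)} = \frac{-1202 + N}{2 N}$
$V = - \frac{2584361474925725}{786}$ ($V = \left(1856858 + 1382492\right) \left(-1015016 + \frac{-1202 + 1572}{2 \cdot 1572}\right) = 3239350 \left(-1015016 + \frac{1}{2} \cdot \frac{1}{1572} \cdot 370\right) = 3239350 \left(-1015016 + \frac{185}{1572}\right) = 3239350 \left(- \frac{1595604967}{1572}\right) = - \frac{2584361474925725}{786} \approx -3.288 \cdot 10^{12}$)
$4704217 - V = 4704217 - - \frac{2584361474925725}{786} = 4704217 + \frac{2584361474925725}{786} = \frac{2584365172440287}{786}$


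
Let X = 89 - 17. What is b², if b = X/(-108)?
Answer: 4/9 ≈ 0.44444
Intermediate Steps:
X = 72
b = -⅔ (b = 72/(-108) = 72*(-1/108) = -⅔ ≈ -0.66667)
b² = (-⅔)² = 4/9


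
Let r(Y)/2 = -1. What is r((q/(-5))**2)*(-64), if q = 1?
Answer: 128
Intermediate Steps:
r(Y) = -2 (r(Y) = 2*(-1) = -2)
r((q/(-5))**2)*(-64) = -2*(-64) = 128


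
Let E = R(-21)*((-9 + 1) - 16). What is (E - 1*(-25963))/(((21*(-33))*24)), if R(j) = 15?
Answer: -25603/16632 ≈ -1.5394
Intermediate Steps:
E = -360 (E = 15*((-9 + 1) - 16) = 15*(-8 - 16) = 15*(-24) = -360)
(E - 1*(-25963))/(((21*(-33))*24)) = (-360 - 1*(-25963))/(((21*(-33))*24)) = (-360 + 25963)/((-693*24)) = 25603/(-16632) = 25603*(-1/16632) = -25603/16632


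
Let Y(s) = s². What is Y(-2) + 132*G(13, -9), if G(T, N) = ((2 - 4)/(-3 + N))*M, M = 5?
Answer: 114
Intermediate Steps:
G(T, N) = -10/(-3 + N) (G(T, N) = ((2 - 4)/(-3 + N))*5 = -2/(-3 + N)*5 = -10/(-3 + N))
Y(-2) + 132*G(13, -9) = (-2)² + 132*(-10/(-3 - 9)) = 4 + 132*(-10/(-12)) = 4 + 132*(-10*(-1/12)) = 4 + 132*(⅚) = 4 + 110 = 114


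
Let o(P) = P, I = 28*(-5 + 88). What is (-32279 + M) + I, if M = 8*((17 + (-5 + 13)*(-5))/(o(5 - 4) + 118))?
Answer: -3564829/119 ≈ -29957.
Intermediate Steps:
I = 2324 (I = 28*83 = 2324)
M = -184/119 (M = 8*((17 + (-5 + 13)*(-5))/((5 - 4) + 118)) = 8*((17 + 8*(-5))/(1 + 118)) = 8*((17 - 40)/119) = 8*(-23*1/119) = 8*(-23/119) = -184/119 ≈ -1.5462)
(-32279 + M) + I = (-32279 - 184/119) + 2324 = -3841385/119 + 2324 = -3564829/119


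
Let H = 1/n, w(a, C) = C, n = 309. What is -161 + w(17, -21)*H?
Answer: -16590/103 ≈ -161.07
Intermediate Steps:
H = 1/309 ≈ 0.0032362
-161 + w(17, -21)*H = -161 - 21*1/309 = -161 - 7/103 = -16590/103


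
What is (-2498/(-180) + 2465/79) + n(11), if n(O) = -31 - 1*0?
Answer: 100111/7110 ≈ 14.080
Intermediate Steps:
n(O) = -31 (n(O) = -31 + 0 = -31)
(-2498/(-180) + 2465/79) + n(11) = (-2498/(-180) + 2465/79) - 31 = (-2498*(-1/180) + 2465*(1/79)) - 31 = (1249/90 + 2465/79) - 31 = 320521/7110 - 31 = 100111/7110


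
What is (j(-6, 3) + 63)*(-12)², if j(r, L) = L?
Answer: 9504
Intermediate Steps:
(j(-6, 3) + 63)*(-12)² = (3 + 63)*(-12)² = 66*144 = 9504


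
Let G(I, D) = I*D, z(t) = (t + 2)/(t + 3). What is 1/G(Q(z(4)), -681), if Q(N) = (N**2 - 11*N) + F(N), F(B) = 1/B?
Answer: 98/502351 ≈ 0.00019508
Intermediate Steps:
z(t) = (2 + t)/(3 + t)
Q(N) = 1/N + N**2 - 11*N (Q(N) = (N**2 - 11*N) + 1/N = 1/N + N**2 - 11*N)
G(I, D) = D*I
1/G(Q(z(4)), -681) = 1/(-681*(1 + ((2 + 4)/(3 + 4))**2*(-11 + (2 + 4)/(3 + 4)))/((2 + 4)/(3 + 4))) = 1/(-681*(1 + (6/7)**2*(-11 + 6/7))/(6/7)) = 1/(-681*(1 + ((1/7)*6)**2*(-11 + (1/7)*6))/((1/7)*6)) = 1/(-681*(1 + (6/7)**2*(-11 + 6/7))/6/7) = 1/(-1589*(1 + (36/49)*(-71/7))/2) = 1/(-1589*(1 - 2556/343)/2) = 1/(-1589*(-2213)/(2*343)) = 1/(-681*(-2213/294)) = 1/(502351/98) = 98/502351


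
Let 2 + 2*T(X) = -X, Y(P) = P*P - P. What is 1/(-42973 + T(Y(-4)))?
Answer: -1/42984 ≈ -2.3264e-5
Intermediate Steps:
Y(P) = P² - P
T(X) = -1 - X/2 (T(X) = -1 + (-X)/2 = -1 - X/2)
1/(-42973 + T(Y(-4))) = 1/(-42973 + (-1 - (-2)*(-1 - 4))) = 1/(-42973 + (-1 - (-2)*(-5))) = 1/(-42973 + (-1 - ½*20)) = 1/(-42973 + (-1 - 10)) = 1/(-42973 - 11) = 1/(-42984) = -1/42984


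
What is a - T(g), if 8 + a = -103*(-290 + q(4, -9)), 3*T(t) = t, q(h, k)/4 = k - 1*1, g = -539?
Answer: 102485/3 ≈ 34162.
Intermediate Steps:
q(h, k) = -4 + 4*k (q(h, k) = 4*(k - 1*1) = 4*(k - 1) = 4*(-1 + k) = -4 + 4*k)
T(t) = t/3
a = 33982 (a = -8 - 103*(-290 + (-4 + 4*(-9))) = -8 - 103*(-290 + (-4 - 36)) = -8 - 103*(-290 - 40) = -8 - 103*(-330) = -8 + 33990 = 33982)
a - T(g) = 33982 - (-539)/3 = 33982 - 1*(-539/3) = 33982 + 539/3 = 102485/3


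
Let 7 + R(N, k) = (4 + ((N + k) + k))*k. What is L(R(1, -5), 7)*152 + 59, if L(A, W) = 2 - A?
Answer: -2373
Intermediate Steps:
R(N, k) = -7 + k*(4 + N + 2*k) (R(N, k) = -7 + (4 + ((N + k) + k))*k = -7 + (4 + (N + 2*k))*k = -7 + (4 + N + 2*k)*k = -7 + k*(4 + N + 2*k))
L(R(1, -5), 7)*152 + 59 = (2 - (-7 + 2*(-5)² + 4*(-5) + 1*(-5)))*152 + 59 = (2 - (-7 + 2*25 - 20 - 5))*152 + 59 = (2 - (-7 + 50 - 20 - 5))*152 + 59 = (2 - 1*18)*152 + 59 = (2 - 18)*152 + 59 = -16*152 + 59 = -2432 + 59 = -2373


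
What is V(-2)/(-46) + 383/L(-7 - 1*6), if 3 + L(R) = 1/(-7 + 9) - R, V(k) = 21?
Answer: 34795/966 ≈ 36.020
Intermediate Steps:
L(R) = -5/2 - R (L(R) = -3 + (1/(-7 + 9) - R) = -3 + (1/2 - R) = -5/2 - R)
V(-2)/(-46) + 383/L(-7 - 1*6) = 21/(-46) + 383/(-5/2 - (-7 - 1*6)) = 21*(-1/46) + 383/(-5/2 - (-7 - 6)) = -21/46 + 383/(-5/2 - 1*(-13)) = -21/46 + 383/(-5/2 + 13) = -21/46 + 383/(21/2) = -21/46 + 383*(2/21) = -21/46 + 766/21 = 34795/966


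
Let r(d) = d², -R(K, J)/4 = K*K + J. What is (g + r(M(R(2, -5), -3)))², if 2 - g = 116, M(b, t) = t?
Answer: 11025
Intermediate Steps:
R(K, J) = -4*J - 4*K² (R(K, J) = -4*(K*K + J) = -4*(K² + J) = -4*(J + K²) = -4*J - 4*K²)
g = -114 (g = 2 - 1*116 = 2 - 116 = -114)
(g + r(M(R(2, -5), -3)))² = (-114 + (-3)²)² = (-114 + 9)² = (-105)² = 11025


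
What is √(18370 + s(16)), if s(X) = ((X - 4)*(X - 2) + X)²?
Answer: √52226 ≈ 228.53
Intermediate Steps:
s(X) = (X + (-4 + X)*(-2 + X))² (s(X) = ((-4 + X)*(-2 + X) + X)² = (X + (-4 + X)*(-2 + X))²)
√(18370 + s(16)) = √(18370 + (8 + 16² - 5*16)²) = √(18370 + (8 + 256 - 80)²) = √(18370 + 184²) = √(18370 + 33856) = √52226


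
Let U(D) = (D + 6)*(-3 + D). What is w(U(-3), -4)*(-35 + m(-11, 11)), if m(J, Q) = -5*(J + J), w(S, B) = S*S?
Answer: 24300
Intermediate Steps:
U(D) = (-3 + D)*(6 + D) (U(D) = (6 + D)*(-3 + D) = (-3 + D)*(6 + D))
w(S, B) = S**2
m(J, Q) = -10*J
w(U(-3), -4)*(-35 + m(-11, 11)) = (-18 + (-3)**2 + 3*(-3))**2*(-35 - 10*(-11)) = (-18 + 9 - 9)**2*(-35 + 110) = (-18)**2*75 = 324*75 = 24300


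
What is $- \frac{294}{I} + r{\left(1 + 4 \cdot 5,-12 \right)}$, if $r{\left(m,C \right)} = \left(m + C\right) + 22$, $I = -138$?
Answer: $\frac{762}{23} \approx 33.13$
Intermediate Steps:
$r{\left(m,C \right)} = 22 + C + m$ ($r{\left(m,C \right)} = \left(C + m\right) + 22 = 22 + C + m$)
$- \frac{294}{I} + r{\left(1 + 4 \cdot 5,-12 \right)} = - \frac{294}{-138} + \left(22 - 12 + \left(1 + 4 \cdot 5\right)\right) = \left(-294\right) \left(- \frac{1}{138}\right) + \left(22 - 12 + \left(1 + 20\right)\right) = \frac{49}{23} + \left(22 - 12 + 21\right) = \frac{49}{23} + 31 = \frac{762}{23}$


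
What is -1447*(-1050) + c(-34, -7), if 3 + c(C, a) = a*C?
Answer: 1519585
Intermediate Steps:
c(C, a) = -3 + C*a (c(C, a) = -3 + a*C = -3 + C*a)
-1447*(-1050) + c(-34, -7) = -1447*(-1050) + (-3 - 34*(-7)) = 1519350 + (-3 + 238) = 1519350 + 235 = 1519585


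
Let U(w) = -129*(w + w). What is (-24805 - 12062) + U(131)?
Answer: -70665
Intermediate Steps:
U(w) = -258*w
(-24805 - 12062) + U(131) = (-24805 - 12062) - 258*131 = -36867 - 33798 = -70665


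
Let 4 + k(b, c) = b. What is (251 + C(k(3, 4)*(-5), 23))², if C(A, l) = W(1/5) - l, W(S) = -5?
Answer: 49729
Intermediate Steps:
k(b, c) = -4 + b
C(A, l) = -5 - l
(251 + C(k(3, 4)*(-5), 23))² = (251 + (-5 - 1*23))² = (251 + (-5 - 23))² = (251 - 28)² = 223² = 49729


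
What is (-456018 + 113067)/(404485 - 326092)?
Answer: -16331/3733 ≈ -4.3748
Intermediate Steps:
(-456018 + 113067)/(404485 - 326092) = -342951/78393 = -342951*1/78393 = -16331/3733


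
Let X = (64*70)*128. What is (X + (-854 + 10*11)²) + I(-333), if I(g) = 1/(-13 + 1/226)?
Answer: 3309928286/2937 ≈ 1.1270e+6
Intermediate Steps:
I(g) = -226/2937 (I(g) = 1/(-13 + 1/226) = 1/(-2937/226) = -226/2937)
X = 573440 (X = 4480*128 = 573440)
(X + (-854 + 10*11)²) + I(-333) = (573440 + (-854 + 10*11)²) - 226/2937 = (573440 + (-854 + 110)²) - 226/2937 = (573440 + (-744)²) - 226/2937 = (573440 + 553536) - 226/2937 = 1126976 - 226/2937 = 3309928286/2937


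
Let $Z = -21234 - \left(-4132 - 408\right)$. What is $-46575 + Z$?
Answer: $-63269$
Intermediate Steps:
$Z = -16694$ ($Z = -21234 - \left(-4132 - 408\right) = -21234 - -4540 = -21234 + 4540 = -16694$)
$-46575 + Z = -46575 - 16694 = -63269$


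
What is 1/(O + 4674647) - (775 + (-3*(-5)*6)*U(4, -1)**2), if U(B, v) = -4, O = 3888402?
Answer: -18967153534/8563049 ≈ -2215.0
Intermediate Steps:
1/(O + 4674647) - (775 + (-3*(-5)*6)*U(4, -1)**2) = 1/(3888402 + 4674647) - (775 + (-3*(-5)*6)*(-4)**2) = 1/8563049 - (775 + (15*6)*16) = 1/8563049 - (775 + 90*16) = 1/8563049 - (775 + 1440) = 1/8563049 - 1*2215 = 1/8563049 - 2215 = -18967153534/8563049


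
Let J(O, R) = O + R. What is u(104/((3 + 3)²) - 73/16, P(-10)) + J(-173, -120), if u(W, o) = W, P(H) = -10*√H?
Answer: -42433/144 ≈ -294.67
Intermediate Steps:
u(104/((3 + 3)²) - 73/16, P(-10)) + J(-173, -120) = (104/((3 + 3)²) - 73/16) + (-173 - 120) = (104/(6²) - 73*1/16) - 293 = (104/36 - 73/16) - 293 = (104*(1/36) - 73/16) - 293 = (26/9 - 73/16) - 293 = -241/144 - 293 = -42433/144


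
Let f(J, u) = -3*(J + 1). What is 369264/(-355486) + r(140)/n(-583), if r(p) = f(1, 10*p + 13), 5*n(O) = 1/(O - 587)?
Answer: 6238594668/177743 ≈ 35099.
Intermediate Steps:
n(O) = 1/(5*(-587 + O)) (n(O) = 1/(5*(O - 587)) = 1/(5*(-587 + O)))
f(J, u) = -3 - 3*J (f(J, u) = -3*(1 + J) = -3 - 3*J)
r(p) = -6 (r(p) = -3 - 3*1 = -3 - 3 = -6)
369264/(-355486) + r(140)/n(-583) = 369264/(-355486) - 6/(1/(5*(-587 - 583))) = 369264*(-1/355486) - 6/((⅕)/(-1170)) = -184632/177743 - 6/((⅕)*(-1/1170)) = -184632/177743 - 6/(-1/5850) = -184632/177743 - 6*(-5850) = -184632/177743 + 35100 = 6238594668/177743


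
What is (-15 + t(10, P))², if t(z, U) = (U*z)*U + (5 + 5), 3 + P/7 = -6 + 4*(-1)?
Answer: 6856668025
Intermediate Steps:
P = -91 (P = -21 + 7*(-6 + 4*(-1)) = -21 + 7*(-6 - 4) = -21 + 7*(-10) = -21 - 70 = -91)
t(z, U) = 10 + z*U² (t(z, U) = z*U² + 10 = 10 + z*U²)
(-15 + t(10, P))² = (-15 + (10 + 10*(-91)²))² = (-15 + (10 + 10*8281))² = (-15 + (10 + 82810))² = (-15 + 82820)² = 82805² = 6856668025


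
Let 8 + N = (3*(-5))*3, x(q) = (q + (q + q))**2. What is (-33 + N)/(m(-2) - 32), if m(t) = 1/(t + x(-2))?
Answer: 2924/1087 ≈ 2.6900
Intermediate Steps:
x(q) = 9*q**2 (x(q) = (q + 2*q)**2 = (3*q)**2 = 9*q**2)
m(t) = 1/(36 + t) (m(t) = 1/(t + 9*(-2)**2) = 1/(t + 9*4) = 1/(t + 36) = 1/(36 + t))
N = -53 (N = -8 + (3*(-5))*3 = -8 - 15*3 = -8 - 45 = -53)
(-33 + N)/(m(-2) - 32) = (-33 - 53)/(1/(36 - 2) - 32) = -86/(1/34 - 32) = -86/(-1087/34) = -86*(-34/1087) = 2924/1087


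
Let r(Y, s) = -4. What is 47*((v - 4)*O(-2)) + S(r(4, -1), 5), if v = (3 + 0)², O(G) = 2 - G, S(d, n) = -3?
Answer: 937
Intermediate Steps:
v = 9 (v = 3² = 9)
47*((v - 4)*O(-2)) + S(r(4, -1), 5) = 47*((9 - 4)*(2 - 1*(-2))) - 3 = 47*(5*(2 + 2)) - 3 = 47*(5*4) - 3 = 47*20 - 3 = 940 - 3 = 937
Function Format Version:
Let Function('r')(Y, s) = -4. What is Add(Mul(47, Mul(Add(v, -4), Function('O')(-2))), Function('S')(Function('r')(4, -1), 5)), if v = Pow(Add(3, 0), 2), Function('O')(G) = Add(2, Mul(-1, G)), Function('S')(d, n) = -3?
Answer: 937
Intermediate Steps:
v = 9 (v = Pow(3, 2) = 9)
Add(Mul(47, Mul(Add(v, -4), Function('O')(-2))), Function('S')(Function('r')(4, -1), 5)) = Add(Mul(47, Mul(Add(9, -4), Add(2, Mul(-1, -2)))), -3) = Add(Mul(47, Mul(5, Add(2, 2))), -3) = Add(Mul(47, Mul(5, 4)), -3) = Add(Mul(47, 20), -3) = Add(940, -3) = 937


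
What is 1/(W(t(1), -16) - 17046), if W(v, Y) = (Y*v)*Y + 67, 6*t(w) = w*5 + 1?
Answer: -1/16723 ≈ -5.9798e-5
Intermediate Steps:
t(w) = 1/6 + 5*w/6 (t(w) = (w*5 + 1)/6 = (5*w + 1)/6 = (1 + 5*w)/6 = 1/6 + 5*w/6)
W(v, Y) = 67 + v*Y**2 (W(v, Y) = v*Y**2 + 67 = 67 + v*Y**2)
1/(W(t(1), -16) - 17046) = 1/((67 + (1/6 + (5/6)*1)*(-16)**2) - 17046) = 1/((67 + (1/6 + 5/6)*256) - 17046) = 1/((67 + 1*256) - 17046) = 1/((67 + 256) - 17046) = 1/(323 - 17046) = 1/(-16723) = -1/16723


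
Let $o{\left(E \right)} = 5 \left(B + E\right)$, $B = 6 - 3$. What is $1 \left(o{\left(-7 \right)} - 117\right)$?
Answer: $-137$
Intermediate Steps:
$B = 3$
$o{\left(E \right)} = 15 + 5 E$ ($o{\left(E \right)} = 5 \left(3 + E\right) = 15 + 5 E$)
$1 \left(o{\left(-7 \right)} - 117\right) = 1 \left(\left(15 + 5 \left(-7\right)\right) - 117\right) = 1 \left(\left(15 - 35\right) - 117\right) = 1 \left(-20 - 117\right) = 1 \left(-137\right) = -137$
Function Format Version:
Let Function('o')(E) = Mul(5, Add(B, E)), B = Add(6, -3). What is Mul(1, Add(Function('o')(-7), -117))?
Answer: -137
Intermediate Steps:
B = 3
Function('o')(E) = Add(15, Mul(5, E)) (Function('o')(E) = Mul(5, Add(3, E)) = Add(15, Mul(5, E)))
Mul(1, Add(Function('o')(-7), -117)) = Mul(1, Add(Add(15, Mul(5, -7)), -117)) = Mul(1, Add(Add(15, -35), -117)) = Mul(1, Add(-20, -117)) = Mul(1, -137) = -137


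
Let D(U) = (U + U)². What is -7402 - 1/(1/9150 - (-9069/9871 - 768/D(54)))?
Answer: -53331277266452/7203993701 ≈ -7403.0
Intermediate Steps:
D(U) = 4*U² (D(U) = (2*U)² = 4*U²)
-7402 - 1/(1/9150 - (-9069/9871 - 768/D(54))) = -7402 - 1/(1/9150 - (-9069/9871 - 768/(4*54²))) = -7402 - 1/(1/9150 - (-9069*1/9871 - 768/(4*2916))) = -7402 - 1/(1/9150 - (-9069/9871 - 768/11664)) = -7402 - 1/(1/9150 - (-9069/9871 - 768*1/11664)) = -7402 - 1/(1/9150 - (-9069/9871 - 16/243)) = -7402 - 1/(1/9150 - 1*(-2361703/2398653)) = -7402 - 1/(1/9150 + 2361703/2398653) = -7402 - 1/7203993701/7315891650 = -7402 - 1*7315891650/7203993701 = -7402 - 7315891650/7203993701 = -53331277266452/7203993701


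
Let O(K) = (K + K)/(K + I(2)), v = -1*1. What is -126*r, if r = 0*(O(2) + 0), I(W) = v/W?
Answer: 0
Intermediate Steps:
v = -1
I(W) = -1/W
O(K) = 2*K/(-½ + K) (O(K) = (K + K)/(K - 1/2) = (2*K)/(K - 1*½) = (2*K)/(K - ½) = (2*K)/(-½ + K) = 2*K/(-½ + K))
r = 0 (r = 0*(4*2/(-1 + 2*2) + 0) = 0*(4*2/(-1 + 4) + 0) = 0*(4*2/3 + 0) = 0*(4*2*(⅓) + 0) = 0*(8/3 + 0) = 0*(8/3) = 0)
-126*r = -126*0 = 0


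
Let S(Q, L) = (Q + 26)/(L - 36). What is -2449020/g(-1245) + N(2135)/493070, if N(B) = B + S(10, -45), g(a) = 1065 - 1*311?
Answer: -5433915068753/1672986510 ≈ -3248.0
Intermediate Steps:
S(Q, L) = (26 + Q)/(-36 + L)
g(a) = 754 (g(a) = 1065 - 311 = 754)
N(B) = -4/9 + B (N(B) = B + (26 + 10)/(-36 - 45) = B + 36/(-81) = B - 1/81*36 = B - 4/9 = -4/9 + B)
-2449020/g(-1245) + N(2135)/493070 = -2449020/754 + (-4/9 + 2135)/493070 = -2449020*1/754 + (19211/9)*(1/493070) = -1224510/377 + 19211/4437630 = -5433915068753/1672986510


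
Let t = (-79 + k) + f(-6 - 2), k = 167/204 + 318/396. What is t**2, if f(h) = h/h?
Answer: 3263951161/559504 ≈ 5833.6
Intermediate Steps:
k = 1213/748 (k = 167*(1/204) + 318*(1/396) = 167/204 + 53/66 = 1213/748 ≈ 1.6217)
f(h) = 1
t = -57131/748 (t = (-79 + 1213/748) + 1 = -57879/748 + 1 = -57131/748 ≈ -76.378)
t**2 = (-57131/748)**2 = 3263951161/559504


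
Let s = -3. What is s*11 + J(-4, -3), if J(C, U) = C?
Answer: -37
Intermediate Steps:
s*11 + J(-4, -3) = -3*11 - 4 = -33 - 4 = -37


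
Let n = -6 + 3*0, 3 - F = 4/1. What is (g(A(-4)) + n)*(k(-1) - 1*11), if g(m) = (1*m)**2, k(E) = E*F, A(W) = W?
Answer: -100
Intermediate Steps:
F = -1 (F = 3 - 4/1 = 3 - 4 = -1)
n = -6 (n = -6 + 0 = -6)
k(E) = -E (k(E) = E*(-1) = -E)
g(m) = m**2
(g(A(-4)) + n)*(k(-1) - 1*11) = ((-4)**2 - 6)*(-1*(-1) - 1*11) = (16 - 6)*(1 - 11) = 10*(-10) = -100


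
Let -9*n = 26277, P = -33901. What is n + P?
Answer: -110462/3 ≈ -36821.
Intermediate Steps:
n = -8759/3 (n = -⅑*26277 = -8759/3 ≈ -2919.7)
n + P = -8759/3 - 33901 = -110462/3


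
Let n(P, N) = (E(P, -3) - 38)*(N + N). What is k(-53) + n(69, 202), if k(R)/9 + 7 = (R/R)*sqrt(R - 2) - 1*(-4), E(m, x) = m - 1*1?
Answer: 12093 + 9*I*sqrt(55) ≈ 12093.0 + 66.746*I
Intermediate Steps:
E(m, x) = -1 + m (E(m, x) = m - 1 = -1 + m)
n(P, N) = 2*N*(-39 + P) (n(P, N) = ((-1 + P) - 38)*(N + N) = (-39 + P)*(2*N) = 2*N*(-39 + P))
k(R) = -27 + 9*sqrt(-2 + R) (k(R) = -63 + 9*((R/R)*sqrt(R - 2) - 1*(-4)) = -63 + 9*(1*sqrt(-2 + R) + 4) = -63 + 9*(sqrt(-2 + R) + 4) = -63 + 9*(4 + sqrt(-2 + R)) = -63 + (36 + 9*sqrt(-2 + R)) = -27 + 9*sqrt(-2 + R))
k(-53) + n(69, 202) = (-27 + 9*sqrt(-2 - 53)) + 2*202*(-39 + 69) = (-27 + 9*sqrt(-55)) + 2*202*30 = (-27 + 9*(I*sqrt(55))) + 12120 = (-27 + 9*I*sqrt(55)) + 12120 = 12093 + 9*I*sqrt(55)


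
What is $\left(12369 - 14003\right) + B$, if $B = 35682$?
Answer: $34048$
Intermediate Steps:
$\left(12369 - 14003\right) + B = \left(12369 - 14003\right) + 35682 = -1634 + 35682 = 34048$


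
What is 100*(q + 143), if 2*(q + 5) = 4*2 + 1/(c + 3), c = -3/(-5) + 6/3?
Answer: 198925/14 ≈ 14209.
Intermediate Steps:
c = 13/5 (c = -3*(-1/5) + 6*(1/3) = 3/5 + 2 = 13/5 ≈ 2.6000)
q = -51/56 (q = -5 + (4*2 + 1/(13/5 + 3))/2 = -5 + (8 + 1/(28/5))/2 = -5 + (8 + 5/28)/2 = -5 + (1/2)*(229/28) = -5 + 229/56 = -51/56 ≈ -0.91071)
100*(q + 143) = 100*(-51/56 + 143) = 100*(7957/56) = 198925/14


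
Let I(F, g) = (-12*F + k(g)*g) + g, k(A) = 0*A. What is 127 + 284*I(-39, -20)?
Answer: 127359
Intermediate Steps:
k(A) = 0
I(F, g) = g - 12*F (I(F, g) = (-12*F + 0*g) + g = (-12*F + 0) + g = -12*F + g = g - 12*F)
127 + 284*I(-39, -20) = 127 + 284*(-20 - 12*(-39)) = 127 + 284*(-20 + 468) = 127 + 284*448 = 127 + 127232 = 127359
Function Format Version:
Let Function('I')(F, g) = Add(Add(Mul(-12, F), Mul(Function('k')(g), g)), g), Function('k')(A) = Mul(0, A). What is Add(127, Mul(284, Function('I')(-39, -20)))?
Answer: 127359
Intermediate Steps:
Function('k')(A) = 0
Function('I')(F, g) = Add(g, Mul(-12, F)) (Function('I')(F, g) = Add(Add(Mul(-12, F), Mul(0, g)), g) = Add(Add(Mul(-12, F), 0), g) = Add(Mul(-12, F), g) = Add(g, Mul(-12, F)))
Add(127, Mul(284, Function('I')(-39, -20))) = Add(127, Mul(284, Add(-20, Mul(-12, -39)))) = Add(127, Mul(284, Add(-20, 468))) = Add(127, Mul(284, 448)) = Add(127, 127232) = 127359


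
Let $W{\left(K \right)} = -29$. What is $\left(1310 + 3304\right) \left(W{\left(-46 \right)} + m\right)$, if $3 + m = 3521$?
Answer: $16098246$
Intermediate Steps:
$m = 3518$ ($m = -3 + 3521 = 3518$)
$\left(1310 + 3304\right) \left(W{\left(-46 \right)} + m\right) = \left(1310 + 3304\right) \left(-29 + 3518\right) = 4614 \cdot 3489 = 16098246$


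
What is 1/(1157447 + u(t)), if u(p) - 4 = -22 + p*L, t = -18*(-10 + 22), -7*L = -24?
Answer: 7/8096819 ≈ 8.6454e-7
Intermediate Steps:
L = 24/7 (L = -1/7*(-24) = 24/7 ≈ 3.4286)
t = -216 (t = -18*12 = -216)
u(p) = -18 + 24*p/7 (u(p) = 4 + (-22 + p*(24/7)) = 4 + (-22 + 24*p/7) = -18 + 24*p/7)
1/(1157447 + u(t)) = 1/(1157447 + (-18 + (24/7)*(-216))) = 1/(1157447 + (-18 - 5184/7)) = 1/(1157447 - 5310/7) = 1/(8096819/7) = 7/8096819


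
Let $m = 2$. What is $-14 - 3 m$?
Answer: $-20$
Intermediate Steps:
$-14 - 3 m = -14 - 6 = -20$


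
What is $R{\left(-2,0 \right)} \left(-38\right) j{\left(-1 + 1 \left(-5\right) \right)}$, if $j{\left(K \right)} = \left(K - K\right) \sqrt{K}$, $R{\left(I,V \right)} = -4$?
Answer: $0$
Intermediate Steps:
$j{\left(K \right)} = 0$ ($j{\left(K \right)} = 0 \sqrt{K} = 0$)
$R{\left(-2,0 \right)} \left(-38\right) j{\left(-1 + 1 \left(-5\right) \right)} = \left(-4\right) \left(-38\right) 0 = 152 \cdot 0 = 0$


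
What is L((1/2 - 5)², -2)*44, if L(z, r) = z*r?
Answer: -1782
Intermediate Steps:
L(z, r) = r*z
L((1/2 - 5)², -2)*44 = -2*(1/2 - 5)²*44 = -2*(½ - 5)²*44 = -2*(-9/2)²*44 = -2*81/4*44 = -81/2*44 = -1782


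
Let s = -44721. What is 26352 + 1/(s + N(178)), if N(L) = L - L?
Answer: 1178487791/44721 ≈ 26352.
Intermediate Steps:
N(L) = 0
26352 + 1/(s + N(178)) = 26352 + 1/(-44721 + 0) = 26352 + 1/(-44721) = 26352 - 1/44721 = 1178487791/44721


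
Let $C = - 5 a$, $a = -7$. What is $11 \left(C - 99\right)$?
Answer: $-704$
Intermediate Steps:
$C = 35$ ($C = \left(-5\right) \left(-7\right) = 35$)
$11 \left(C - 99\right) = 11 \left(35 - 99\right) = 11 \left(-64\right) = -704$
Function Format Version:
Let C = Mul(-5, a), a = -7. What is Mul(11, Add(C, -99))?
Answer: -704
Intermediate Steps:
C = 35 (C = Mul(-5, -7) = 35)
Mul(11, Add(C, -99)) = Mul(11, Add(35, -99)) = Mul(11, -64) = -704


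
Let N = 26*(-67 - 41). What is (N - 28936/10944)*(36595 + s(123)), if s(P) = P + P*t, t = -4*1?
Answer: -69643778593/684 ≈ -1.0182e+8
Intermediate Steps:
t = -4
s(P) = -3*P (s(P) = P + P*(-4) = P - 4*P = -3*P)
N = -2808 (N = 26*(-108) = -2808)
(N - 28936/10944)*(36595 + s(123)) = (-2808 - 28936/10944)*(36595 - 3*123) = (-2808 - 28936*1/10944)*(36595 - 369) = (-2808 - 3617/1368)*36226 = -3844961/1368*36226 = -69643778593/684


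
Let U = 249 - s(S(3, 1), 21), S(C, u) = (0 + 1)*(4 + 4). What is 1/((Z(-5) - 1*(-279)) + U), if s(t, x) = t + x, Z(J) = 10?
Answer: 1/509 ≈ 0.0019646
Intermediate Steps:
S(C, u) = 8 (S(C, u) = 1*8 = 8)
U = 220 (U = 249 - (8 + 21) = 249 - 1*29 = 249 - 29 = 220)
1/((Z(-5) - 1*(-279)) + U) = 1/((10 - 1*(-279)) + 220) = 1/((10 + 279) + 220) = 1/(289 + 220) = 1/509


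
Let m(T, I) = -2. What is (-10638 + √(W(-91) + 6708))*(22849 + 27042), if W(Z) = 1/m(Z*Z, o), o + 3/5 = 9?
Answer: -530740458 + 49891*√26830/2 ≈ -5.2665e+8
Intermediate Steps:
o = 42/5 (o = -⅗ + 9 = 42/5 ≈ 8.4000)
W(Z) = -½ (W(Z) = 1/(-2) = -½)
(-10638 + √(W(-91) + 6708))*(22849 + 27042) = (-10638 + √(-½ + 6708))*(22849 + 27042) = (-10638 + √(13415/2))*49891 = (-10638 + √26830/2)*49891 = -530740458 + 49891*√26830/2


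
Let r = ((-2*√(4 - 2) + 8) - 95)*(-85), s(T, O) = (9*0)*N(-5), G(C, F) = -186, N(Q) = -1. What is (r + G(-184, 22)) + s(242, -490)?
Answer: 7209 + 170*√2 ≈ 7449.4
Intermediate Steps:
s(T, O) = 0 (s(T, O) = (9*0)*(-1) = 0*(-1) = 0)
r = 7395 + 170*√2 (r = ((-2*√2 + 8) - 95)*(-85) = ((8 - 2*√2) - 95)*(-85) = (-87 - 2*√2)*(-85) = 7395 + 170*√2 ≈ 7635.4)
(r + G(-184, 22)) + s(242, -490) = ((7395 + 170*√2) - 186) + 0 = (7209 + 170*√2) + 0 = 7209 + 170*√2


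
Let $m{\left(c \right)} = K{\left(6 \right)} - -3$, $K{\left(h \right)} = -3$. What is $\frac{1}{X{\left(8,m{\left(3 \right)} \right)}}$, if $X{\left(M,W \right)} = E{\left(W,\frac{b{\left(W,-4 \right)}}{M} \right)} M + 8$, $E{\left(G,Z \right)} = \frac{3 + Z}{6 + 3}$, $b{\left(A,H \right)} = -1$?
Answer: $\frac{9}{95} \approx 0.094737$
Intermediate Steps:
$E{\left(G,Z \right)} = \frac{1}{3} + \frac{Z}{9}$ ($E{\left(G,Z \right)} = \frac{3 + Z}{9} = \left(3 + Z\right) \frac{1}{9} = \frac{1}{3} + \frac{Z}{9}$)
$m{\left(c \right)} = 0$ ($m{\left(c \right)} = -3 - -3 = -3 + 3 = 0$)
$X{\left(M,W \right)} = 8 + M \left(\frac{1}{3} - \frac{1}{9 M}\right)$ ($X{\left(M,W \right)} = \left(\frac{1}{3} + \frac{\left(-1\right) \frac{1}{M}}{9}\right) M + 8 = \left(\frac{1}{3} - \frac{1}{9 M}\right) M + 8 = M \left(\frac{1}{3} - \frac{1}{9 M}\right) + 8 = 8 + M \left(\frac{1}{3} - \frac{1}{9 M}\right)$)
$\frac{1}{X{\left(8,m{\left(3 \right)} \right)}} = \frac{1}{\frac{71}{9} + \frac{1}{3} \cdot 8} = \frac{1}{\frac{71}{9} + \frac{8}{3}} = \frac{1}{\frac{95}{9}} = \frac{9}{95}$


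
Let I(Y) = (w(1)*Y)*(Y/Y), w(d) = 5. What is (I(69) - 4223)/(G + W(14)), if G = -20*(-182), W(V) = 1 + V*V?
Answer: -3878/3837 ≈ -1.0107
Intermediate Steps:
W(V) = 1 + V²
G = 3640
I(Y) = 5*Y (I(Y) = (5*Y)*(Y/Y) = (5*Y)*1 = 5*Y)
(I(69) - 4223)/(G + W(14)) = (5*69 - 4223)/(3640 + (1 + 14²)) = (345 - 4223)/(3640 + (1 + 196)) = -3878/(3640 + 197) = -3878/3837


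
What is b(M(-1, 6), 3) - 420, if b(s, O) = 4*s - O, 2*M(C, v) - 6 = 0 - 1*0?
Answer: -411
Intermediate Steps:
M(C, v) = 3 (M(C, v) = 3 + (0 - 1*0)/2 = 3 + (0 + 0)/2 = 3 + (1/2)*0 = 3 + 0 = 3)
b(s, O) = -O + 4*s
b(M(-1, 6), 3) - 420 = (-1*3 + 4*3) - 420 = (-3 + 12) - 420 = 9 - 420 = -411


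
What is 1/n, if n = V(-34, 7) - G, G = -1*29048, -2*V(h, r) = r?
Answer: 2/58089 ≈ 3.4430e-5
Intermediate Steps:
V(h, r) = -r/2
G = -29048
n = 58089/2 (n = -½*7 - 1*(-29048) = -7/2 + 29048 = 58089/2 ≈ 29045.)
1/n = 1/(58089/2) = 2/58089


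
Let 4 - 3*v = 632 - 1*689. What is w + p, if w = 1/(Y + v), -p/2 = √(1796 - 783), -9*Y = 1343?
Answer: -9/1160 - 2*√1013 ≈ -63.663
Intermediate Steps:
Y = -1343/9 (Y = -⅑*1343 = -1343/9 ≈ -149.22)
v = 61/3 (v = 4/3 - (632 - 1*689)/3 = 4/3 - (632 - 689)/3 = 4/3 - ⅓*(-57) = 4/3 + 19 = 61/3 ≈ 20.333)
p = -2*√1013 (p = -2*√(1796 - 783) = -2*√1013 ≈ -63.655)
w = -9/1160 (w = 1/(-1343/9 + 61/3) = 1/(-1160/9) = -9/1160 ≈ -0.0077586)
w + p = -9/1160 - 2*√1013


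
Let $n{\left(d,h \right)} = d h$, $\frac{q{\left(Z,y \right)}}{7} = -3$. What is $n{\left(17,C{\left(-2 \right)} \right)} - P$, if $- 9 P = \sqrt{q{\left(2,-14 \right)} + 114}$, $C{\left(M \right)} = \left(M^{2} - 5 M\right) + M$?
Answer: $204 + \frac{\sqrt{93}}{9} \approx 205.07$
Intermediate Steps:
$q{\left(Z,y \right)} = -21$ ($q{\left(Z,y \right)} = 7 \left(-3\right) = -21$)
$C{\left(M \right)} = M^{2} - 4 M$
$P = - \frac{\sqrt{93}}{9}$ ($P = - \frac{\sqrt{-21 + 114}}{9} = - \frac{\sqrt{93}}{9} \approx -1.0715$)
$n{\left(17,C{\left(-2 \right)} \right)} - P = 17 \left(- 2 \left(-4 - 2\right)\right) - - \frac{\sqrt{93}}{9} = 17 \left(\left(-2\right) \left(-6\right)\right) + \frac{\sqrt{93}}{9} = 17 \cdot 12 + \frac{\sqrt{93}}{9} = 204 + \frac{\sqrt{93}}{9}$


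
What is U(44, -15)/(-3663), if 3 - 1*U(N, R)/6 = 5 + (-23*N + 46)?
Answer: -1928/1221 ≈ -1.5790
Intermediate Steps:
U(N, R) = -288 + 138*N (U(N, R) = 18 - 6*(5 + (-23*N + 46)) = 18 - 6*(5 + (46 - 23*N)) = 18 - 6*(51 - 23*N) = 18 + (-306 + 138*N) = -288 + 138*N)
U(44, -15)/(-3663) = (-288 + 138*44)/(-3663) = (-288 + 6072)*(-1/3663) = 5784*(-1/3663) = -1928/1221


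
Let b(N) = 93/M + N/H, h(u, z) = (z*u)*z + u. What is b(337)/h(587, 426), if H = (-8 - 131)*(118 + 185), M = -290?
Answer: -4014611/1301113308896070 ≈ -3.0855e-9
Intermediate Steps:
H = -42117 (H = -139*303 = -42117)
h(u, z) = u + u*z² (h(u, z) = (u*z)*z + u = u*z² + u = u + u*z²)
b(N) = -93/290 - N/42117 (b(N) = 93/(-290) + N/(-42117) = 93*(-1/290) + N*(-1/42117) = -93/290 - N/42117)
b(337)/h(587, 426) = (-93/290 - 1/42117*337)/((587*(1 + 426²))) = (-93/290 - 337/42117)/((587*(1 + 181476))) = -4014611/(12213930*(587*181477)) = -4014611/12213930/106526999 = -4014611/12213930*1/106526999 = -4014611/1301113308896070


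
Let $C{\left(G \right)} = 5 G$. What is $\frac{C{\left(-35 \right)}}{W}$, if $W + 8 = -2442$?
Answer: $\frac{1}{14} \approx 0.071429$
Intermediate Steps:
$W = -2450$ ($W = -8 - 2442 = -2450$)
$\frac{C{\left(-35 \right)}}{W} = \frac{5 \left(-35\right)}{-2450} = \left(-175\right) \left(- \frac{1}{2450}\right) = \frac{1}{14}$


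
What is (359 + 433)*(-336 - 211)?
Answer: -433224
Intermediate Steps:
(359 + 433)*(-336 - 211) = 792*(-547) = -433224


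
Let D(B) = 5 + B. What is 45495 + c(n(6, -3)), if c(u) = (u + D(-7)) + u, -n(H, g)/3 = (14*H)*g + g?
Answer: 47023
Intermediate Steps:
n(H, g) = -3*g - 42*H*g (n(H, g) = -3*((14*H)*g + g) = -3*(14*H*g + g) = -3*(g + 14*H*g) = -3*g - 42*H*g)
c(u) = -2 + 2*u (c(u) = (u + (5 - 7)) + u = (u - 2) + u = (-2 + u) + u = -2 + 2*u)
45495 + c(n(6, -3)) = 45495 + (-2 + 2*(-3*(-3)*(1 + 14*6))) = 45495 + (-2 + 2*(-3*(-3)*(1 + 84))) = 45495 + (-2 + 2*(-3*(-3)*85)) = 45495 + (-2 + 2*765) = 45495 + (-2 + 1530) = 45495 + 1528 = 47023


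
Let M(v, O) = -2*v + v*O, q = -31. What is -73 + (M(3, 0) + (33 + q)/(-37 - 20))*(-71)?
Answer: 20263/57 ≈ 355.49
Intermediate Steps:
M(v, O) = -2*v + O*v
-73 + (M(3, 0) + (33 + q)/(-37 - 20))*(-71) = -73 + (3*(-2 + 0) + (33 - 31)/(-37 - 20))*(-71) = -73 + (3*(-2) + 2/(-57))*(-71) = -73 + (-6 + 2*(-1/57))*(-71) = -73 + (-6 - 2/57)*(-71) = -73 - 344/57*(-71) = -73 + 24424/57 = 20263/57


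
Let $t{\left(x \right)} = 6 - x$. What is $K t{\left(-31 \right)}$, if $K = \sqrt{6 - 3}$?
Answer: $37 \sqrt{3} \approx 64.086$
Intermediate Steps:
$K = \sqrt{3} \approx 1.732$
$K t{\left(-31 \right)} = \sqrt{3} \left(6 - -31\right) = \sqrt{3} \left(6 + 31\right) = \sqrt{3} \cdot 37 = 37 \sqrt{3}$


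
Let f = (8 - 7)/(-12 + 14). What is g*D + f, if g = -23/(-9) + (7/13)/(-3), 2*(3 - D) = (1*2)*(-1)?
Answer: 2341/234 ≈ 10.004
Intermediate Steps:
f = ½ (f = 1/2 = 1*(½) = ½ ≈ 0.50000)
D = 4 (D = 3 - 1*2*(-1)/2 = 3 - (-1) = 3 - ½*(-2) = 3 + 1 = 4)
g = 278/117 (g = -23*(-⅑) + (7*(1/13))*(-⅓) = 23/9 + (7/13)*(-⅓) = 23/9 - 7/39 = 278/117 ≈ 2.3761)
g*D + f = (278/117)*4 + ½ = 1112/117 + ½ = 2341/234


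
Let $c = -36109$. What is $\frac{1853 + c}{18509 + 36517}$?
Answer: $- \frac{17128}{27513} \approx -0.62254$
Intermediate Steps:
$\frac{1853 + c}{18509 + 36517} = \frac{1853 - 36109}{18509 + 36517} = - \frac{34256}{55026} = \left(-34256\right) \frac{1}{55026} = - \frac{17128}{27513}$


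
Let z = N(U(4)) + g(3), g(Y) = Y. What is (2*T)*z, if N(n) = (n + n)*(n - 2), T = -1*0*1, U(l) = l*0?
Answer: 0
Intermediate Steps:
U(l) = 0
T = 0 (T = 0*1 = 0)
N(n) = 2*n*(-2 + n) (N(n) = (2*n)*(-2 + n) = 2*n*(-2 + n))
z = 3 (z = 2*0*(-2 + 0) + 3 = 2*0*(-2) + 3 = 0 + 3 = 3)
(2*T)*z = (2*0)*3 = 0*3 = 0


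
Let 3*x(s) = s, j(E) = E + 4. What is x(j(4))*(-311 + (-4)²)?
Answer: -2360/3 ≈ -786.67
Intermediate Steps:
j(E) = 4 + E
x(s) = s/3
x(j(4))*(-311 + (-4)²) = ((4 + 4)/3)*(-311 + (-4)²) = ((⅓)*8)*(-311 + 16) = (8/3)*(-295) = -2360/3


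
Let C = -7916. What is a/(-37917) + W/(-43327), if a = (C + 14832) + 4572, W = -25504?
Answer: 469294592/1642829859 ≈ 0.28566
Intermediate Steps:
a = 11488 (a = (-7916 + 14832) + 4572 = 6916 + 4572 = 11488)
a/(-37917) + W/(-43327) = 11488/(-37917) - 25504/(-43327) = 11488*(-1/37917) - 25504*(-1/43327) = -11488/37917 + 25504/43327 = 469294592/1642829859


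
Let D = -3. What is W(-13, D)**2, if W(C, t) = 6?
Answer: 36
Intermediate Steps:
W(-13, D)**2 = 6**2 = 36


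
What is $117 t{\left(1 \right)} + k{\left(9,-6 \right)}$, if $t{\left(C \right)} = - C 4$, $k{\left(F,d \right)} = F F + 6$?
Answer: $-381$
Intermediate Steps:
$k{\left(F,d \right)} = 6 + F^{2}$ ($k{\left(F,d \right)} = F^{2} + 6 = 6 + F^{2}$)
$t{\left(C \right)} = - 4 C$
$117 t{\left(1 \right)} + k{\left(9,-6 \right)} = 117 \left(\left(-4\right) 1\right) + \left(6 + 9^{2}\right) = 117 \left(-4\right) + \left(6 + 81\right) = -468 + 87 = -381$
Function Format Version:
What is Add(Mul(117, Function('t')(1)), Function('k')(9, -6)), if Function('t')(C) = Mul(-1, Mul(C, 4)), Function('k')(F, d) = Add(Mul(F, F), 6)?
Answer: -381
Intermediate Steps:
Function('k')(F, d) = Add(6, Pow(F, 2)) (Function('k')(F, d) = Add(Pow(F, 2), 6) = Add(6, Pow(F, 2)))
Function('t')(C) = Mul(-4, C) (Function('t')(C) = Mul(-1, Mul(4, C)) = Mul(-4, C))
Add(Mul(117, Function('t')(1)), Function('k')(9, -6)) = Add(Mul(117, Mul(-4, 1)), Add(6, Pow(9, 2))) = Add(Mul(117, -4), Add(6, 81)) = Add(-468, 87) = -381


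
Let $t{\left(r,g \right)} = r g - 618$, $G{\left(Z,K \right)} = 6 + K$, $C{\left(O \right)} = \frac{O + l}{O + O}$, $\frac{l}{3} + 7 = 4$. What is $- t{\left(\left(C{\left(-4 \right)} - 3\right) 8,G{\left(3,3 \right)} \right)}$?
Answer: $717$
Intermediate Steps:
$l = -9$ ($l = -21 + 3 \cdot 4 = -21 + 12 = -9$)
$C{\left(O \right)} = \frac{-9 + O}{2 O}$ ($C{\left(O \right)} = \frac{O - 9}{O + O} = \frac{-9 + O}{2 O}$)
$t{\left(r,g \right)} = -618 + g r$ ($t{\left(r,g \right)} = g r - 618 = -618 + g r$)
$- t{\left(\left(C{\left(-4 \right)} - 3\right) 8,G{\left(3,3 \right)} \right)} = - (-618 + \left(6 + 3\right) \left(\frac{-9 - 4}{2 \left(-4\right)} - 3\right) 8) = - (-618 + 9 \left(\frac{1}{2} \left(- \frac{1}{4}\right) \left(-13\right) - 3\right) 8) = - (-618 + 9 \left(\frac{13}{8} - 3\right) 8) = - (-618 + 9 \left(\left(- \frac{11}{8}\right) 8\right)) = - (-618 + 9 \left(-11\right)) = - (-618 - 99) = \left(-1\right) \left(-717\right) = 717$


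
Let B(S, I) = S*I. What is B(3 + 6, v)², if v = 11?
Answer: 9801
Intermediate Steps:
B(S, I) = I*S
B(3 + 6, v)² = (11*(3 + 6))² = (11*9)² = 99² = 9801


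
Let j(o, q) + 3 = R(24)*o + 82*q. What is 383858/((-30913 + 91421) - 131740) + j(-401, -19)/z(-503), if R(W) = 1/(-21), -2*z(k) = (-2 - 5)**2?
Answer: 100428439/1745184 ≈ 57.546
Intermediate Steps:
z(k) = -49/2 (z(k) = -(-2 - 5)**2/2 = -1/2*(-7)**2 = -1/2*49 = -49/2)
R(W) = -1/21
j(o, q) = -3 + 82*q - o/21 (j(o, q) = -3 + (-o/21 + 82*q) = -3 + (82*q - o/21) = -3 + 82*q - o/21)
383858/((-30913 + 91421) - 131740) + j(-401, -19)/z(-503) = 383858/((-30913 + 91421) - 131740) + (-3 + 82*(-19) - 1/21*(-401))/(-49/2) = 383858/(60508 - 131740) + (-3 - 1558 + 401/21)*(-2/49) = 383858/(-71232) - 32380/21*(-2/49) = 383858*(-1/71232) + 64760/1029 = -191929/35616 + 64760/1029 = 100428439/1745184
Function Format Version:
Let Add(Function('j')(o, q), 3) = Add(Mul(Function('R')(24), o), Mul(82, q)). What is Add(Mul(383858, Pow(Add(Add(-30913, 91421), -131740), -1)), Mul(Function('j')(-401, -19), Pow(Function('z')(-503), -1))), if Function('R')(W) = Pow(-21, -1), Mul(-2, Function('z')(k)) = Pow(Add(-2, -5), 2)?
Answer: Rational(100428439, 1745184) ≈ 57.546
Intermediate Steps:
Function('z')(k) = Rational(-49, 2) (Function('z')(k) = Mul(Rational(-1, 2), Pow(Add(-2, -5), 2)) = Mul(Rational(-1, 2), Pow(-7, 2)) = Mul(Rational(-1, 2), 49) = Rational(-49, 2))
Function('R')(W) = Rational(-1, 21)
Function('j')(o, q) = Add(-3, Mul(82, q), Mul(Rational(-1, 21), o)) (Function('j')(o, q) = Add(-3, Add(Mul(Rational(-1, 21), o), Mul(82, q))) = Add(-3, Add(Mul(82, q), Mul(Rational(-1, 21), o))) = Add(-3, Mul(82, q), Mul(Rational(-1, 21), o)))
Add(Mul(383858, Pow(Add(Add(-30913, 91421), -131740), -1)), Mul(Function('j')(-401, -19), Pow(Function('z')(-503), -1))) = Add(Mul(383858, Pow(Add(Add(-30913, 91421), -131740), -1)), Mul(Add(-3, Mul(82, -19), Mul(Rational(-1, 21), -401)), Pow(Rational(-49, 2), -1))) = Add(Mul(383858, Pow(Add(60508, -131740), -1)), Mul(Add(-3, -1558, Rational(401, 21)), Rational(-2, 49))) = Add(Mul(383858, Pow(-71232, -1)), Mul(Rational(-32380, 21), Rational(-2, 49))) = Add(Mul(383858, Rational(-1, 71232)), Rational(64760, 1029)) = Add(Rational(-191929, 35616), Rational(64760, 1029)) = Rational(100428439, 1745184)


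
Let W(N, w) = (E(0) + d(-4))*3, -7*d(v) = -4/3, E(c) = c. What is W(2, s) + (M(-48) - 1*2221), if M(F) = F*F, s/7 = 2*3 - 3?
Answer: 585/7 ≈ 83.571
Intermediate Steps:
d(v) = 4/21 (d(v) = -(-4)/(7*3) = -⅐*(-4/3) = 4/21)
s = 21 (s = 7*(2*3 - 3) = 7*(6 - 3) = 7*3 = 21)
W(N, w) = 4/7 (W(N, w) = (0 + 4/21)*3 = (4/21)*3 = 4/7)
M(F) = F²
W(2, s) + (M(-48) - 1*2221) = 4/7 + ((-48)² - 1*2221) = 4/7 + (2304 - 2221) = 4/7 + 83 = 585/7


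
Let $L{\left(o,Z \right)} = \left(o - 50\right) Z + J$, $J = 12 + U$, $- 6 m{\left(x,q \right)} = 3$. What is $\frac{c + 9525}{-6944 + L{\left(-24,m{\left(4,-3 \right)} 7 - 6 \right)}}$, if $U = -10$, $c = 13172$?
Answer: $- \frac{22697}{6239} \approx -3.6379$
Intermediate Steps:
$m{\left(x,q \right)} = - \frac{1}{2}$ ($m{\left(x,q \right)} = \left(- \frac{1}{6}\right) 3 = - \frac{1}{2}$)
$J = 2$ ($J = 12 - 10 = 2$)
$L{\left(o,Z \right)} = 2 + Z \left(-50 + o\right)$ ($L{\left(o,Z \right)} = \left(o - 50\right) Z + 2 = \left(-50 + o\right) Z + 2 = Z \left(-50 + o\right) + 2 = 2 + Z \left(-50 + o\right)$)
$\frac{c + 9525}{-6944 + L{\left(-24,m{\left(4,-3 \right)} 7 - 6 \right)}} = \frac{13172 + 9525}{-6944 + \left(2 - 50 \left(\left(- \frac{1}{2}\right) 7 - 6\right) + \left(\left(- \frac{1}{2}\right) 7 - 6\right) \left(-24\right)\right)} = \frac{22697}{-6944 + \left(2 - 50 \left(- \frac{7}{2} - 6\right) + \left(- \frac{7}{2} - 6\right) \left(-24\right)\right)} = \frac{22697}{-6944 - -705} = \frac{22697}{-6944 + \left(2 + 475 + 228\right)} = \frac{22697}{-6944 + 705} = \frac{22697}{-6239} = 22697 \left(- \frac{1}{6239}\right) = - \frac{22697}{6239}$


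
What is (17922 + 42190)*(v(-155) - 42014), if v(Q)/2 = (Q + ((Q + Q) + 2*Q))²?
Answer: 69683994432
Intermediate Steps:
v(Q) = 50*Q² (v(Q) = 2*(Q + ((Q + Q) + 2*Q))² = 2*(Q + (2*Q + 2*Q))² = 2*(Q + 4*Q)² = 2*(5*Q)² = 2*(25*Q²) = 50*Q²)
(17922 + 42190)*(v(-155) - 42014) = (17922 + 42190)*(50*(-155)² - 42014) = 60112*(50*24025 - 42014) = 60112*(1201250 - 42014) = 60112*1159236 = 69683994432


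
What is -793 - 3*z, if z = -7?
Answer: -772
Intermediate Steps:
-793 - 3*z = -793 - 3*(-7) = -793 - 1*(-21) = -793 + 21 = -772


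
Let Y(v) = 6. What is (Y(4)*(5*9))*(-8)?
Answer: -2160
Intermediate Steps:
(Y(4)*(5*9))*(-8) = (6*(5*9))*(-8) = (6*45)*(-8) = 270*(-8) = -2160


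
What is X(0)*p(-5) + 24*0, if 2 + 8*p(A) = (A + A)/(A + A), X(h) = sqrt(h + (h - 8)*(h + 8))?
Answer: -I ≈ -1.0*I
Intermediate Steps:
X(h) = sqrt(h + (-8 + h)*(8 + h))
p(A) = -1/8 (p(A) = -1/4 + ((A + A)/(A + A))/8 = -1/4 + ((2*A)/((2*A)))/8 = -1/4 + ((2*A)*(1/(2*A)))/8 = -1/4 + (1/8)*1 = -1/4 + 1/8 = -1/8)
X(0)*p(-5) + 24*0 = sqrt(-64 + 0 + 0**2)*(-1/8) + 24*0 = sqrt(-64 + 0 + 0)*(-1/8) + 0 = sqrt(-64)*(-1/8) + 0 = (8*I)*(-1/8) + 0 = -I + 0 = -I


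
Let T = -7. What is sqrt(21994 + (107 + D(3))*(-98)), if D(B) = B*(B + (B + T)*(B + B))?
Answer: sqrt(17682) ≈ 132.97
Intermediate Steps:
D(B) = B*(B + 2*B*(-7 + B)) (D(B) = B*(B + (B - 7)*(B + B)) = B*(B + (-7 + B)*(2*B)) = B*(B + 2*B*(-7 + B)))
sqrt(21994 + (107 + D(3))*(-98)) = sqrt(21994 + (107 + 3**2*(-13 + 2*3))*(-98)) = sqrt(21994 + (107 + 9*(-13 + 6))*(-98)) = sqrt(21994 + (107 + 9*(-7))*(-98)) = sqrt(21994 + (107 - 63)*(-98)) = sqrt(21994 + 44*(-98)) = sqrt(21994 - 4312) = sqrt(17682)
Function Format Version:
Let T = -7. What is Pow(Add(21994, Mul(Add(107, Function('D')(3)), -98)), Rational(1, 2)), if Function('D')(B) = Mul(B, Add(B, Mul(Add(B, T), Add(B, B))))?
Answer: Pow(17682, Rational(1, 2)) ≈ 132.97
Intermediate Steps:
Function('D')(B) = Mul(B, Add(B, Mul(2, B, Add(-7, B)))) (Function('D')(B) = Mul(B, Add(B, Mul(Add(B, -7), Add(B, B)))) = Mul(B, Add(B, Mul(Add(-7, B), Mul(2, B)))) = Mul(B, Add(B, Mul(2, B, Add(-7, B)))))
Pow(Add(21994, Mul(Add(107, Function('D')(3)), -98)), Rational(1, 2)) = Pow(Add(21994, Mul(Add(107, Mul(Pow(3, 2), Add(-13, Mul(2, 3)))), -98)), Rational(1, 2)) = Pow(Add(21994, Mul(Add(107, Mul(9, Add(-13, 6))), -98)), Rational(1, 2)) = Pow(Add(21994, Mul(Add(107, Mul(9, -7)), -98)), Rational(1, 2)) = Pow(Add(21994, Mul(Add(107, -63), -98)), Rational(1, 2)) = Pow(Add(21994, Mul(44, -98)), Rational(1, 2)) = Pow(Add(21994, -4312), Rational(1, 2)) = Pow(17682, Rational(1, 2))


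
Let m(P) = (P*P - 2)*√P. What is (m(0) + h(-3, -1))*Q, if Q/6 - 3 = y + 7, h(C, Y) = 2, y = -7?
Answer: 36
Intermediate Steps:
Q = 18 (Q = 18 + 6*(-7 + 7) = 18 + 6*0 = 18 + 0 = 18)
m(P) = √P*(-2 + P²) (m(P) = (P² - 2)*√P = (-2 + P²)*√P = √P*(-2 + P²))
(m(0) + h(-3, -1))*Q = (√0*(-2 + 0²) + 2)*18 = (0*(-2 + 0) + 2)*18 = (0*(-2) + 2)*18 = (0 + 2)*18 = 2*18 = 36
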